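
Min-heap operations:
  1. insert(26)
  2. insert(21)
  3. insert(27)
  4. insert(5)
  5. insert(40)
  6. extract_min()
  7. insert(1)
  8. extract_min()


insert(26) -> [26]
insert(21) -> [21, 26]
insert(27) -> [21, 26, 27]
insert(5) -> [5, 21, 27, 26]
insert(40) -> [5, 21, 27, 26, 40]
extract_min()->5, [21, 26, 27, 40]
insert(1) -> [1, 21, 27, 40, 26]
extract_min()->1, [21, 26, 27, 40]

Final heap: [21, 26, 27, 40]


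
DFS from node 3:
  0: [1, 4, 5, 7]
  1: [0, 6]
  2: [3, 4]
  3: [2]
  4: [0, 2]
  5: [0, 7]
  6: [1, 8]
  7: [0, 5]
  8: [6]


Visit 3, push [2]
Visit 2, push [4]
Visit 4, push [0]
Visit 0, push [7, 5, 1]
Visit 1, push [6]
Visit 6, push [8]
Visit 8, push []
Visit 5, push [7]
Visit 7, push []

DFS order: [3, 2, 4, 0, 1, 6, 8, 5, 7]


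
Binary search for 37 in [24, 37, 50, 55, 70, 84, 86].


Step 1: lo=0, hi=6, mid=3, val=55
Step 2: lo=0, hi=2, mid=1, val=37

Found at index 1


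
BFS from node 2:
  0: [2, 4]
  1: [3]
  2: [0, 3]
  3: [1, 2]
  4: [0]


Visit 2, enqueue [0, 3]
Visit 0, enqueue [4]
Visit 3, enqueue [1]
Visit 4, enqueue []
Visit 1, enqueue []

BFS order: [2, 0, 3, 4, 1]


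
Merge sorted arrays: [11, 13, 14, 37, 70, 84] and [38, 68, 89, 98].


Take 11 from A
Take 13 from A
Take 14 from A
Take 37 from A
Take 38 from B
Take 68 from B
Take 70 from A
Take 84 from A

Merged: [11, 13, 14, 37, 38, 68, 70, 84, 89, 98]


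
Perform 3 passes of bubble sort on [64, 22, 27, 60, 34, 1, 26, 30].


Initial: [64, 22, 27, 60, 34, 1, 26, 30]
Pass 1: [22, 27, 60, 34, 1, 26, 30, 64] (7 swaps)
Pass 2: [22, 27, 34, 1, 26, 30, 60, 64] (4 swaps)
Pass 3: [22, 27, 1, 26, 30, 34, 60, 64] (3 swaps)

After 3 passes: [22, 27, 1, 26, 30, 34, 60, 64]


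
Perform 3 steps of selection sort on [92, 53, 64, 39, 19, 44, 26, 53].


Initial: [92, 53, 64, 39, 19, 44, 26, 53]
Step 1: min=19 at 4
  Swap: [19, 53, 64, 39, 92, 44, 26, 53]
Step 2: min=26 at 6
  Swap: [19, 26, 64, 39, 92, 44, 53, 53]
Step 3: min=39 at 3
  Swap: [19, 26, 39, 64, 92, 44, 53, 53]

After 3 steps: [19, 26, 39, 64, 92, 44, 53, 53]


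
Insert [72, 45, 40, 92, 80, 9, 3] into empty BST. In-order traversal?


Insert 72: root
Insert 45: L from 72
Insert 40: L from 72 -> L from 45
Insert 92: R from 72
Insert 80: R from 72 -> L from 92
Insert 9: L from 72 -> L from 45 -> L from 40
Insert 3: L from 72 -> L from 45 -> L from 40 -> L from 9

In-order: [3, 9, 40, 45, 72, 80, 92]


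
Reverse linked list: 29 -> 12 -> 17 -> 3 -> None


Step 1: curr=29, set curr.next=prev(None) | reversed so far: 29
Step 2: curr=12, set curr.next=prev(29) | reversed so far: 12 -> 29
Step 3: curr=17, set curr.next=prev(12) | reversed so far: 17 -> 12 -> 29
Step 4: curr=3, set curr.next=prev(17) | reversed so far: 3 -> 17 -> 12 -> 29

3 -> 17 -> 12 -> 29 -> None


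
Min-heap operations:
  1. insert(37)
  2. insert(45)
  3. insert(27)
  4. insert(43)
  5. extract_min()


insert(37) -> [37]
insert(45) -> [37, 45]
insert(27) -> [27, 45, 37]
insert(43) -> [27, 43, 37, 45]
extract_min()->27, [37, 43, 45]

Final heap: [37, 43, 45]


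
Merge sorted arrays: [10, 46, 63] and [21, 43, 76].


Take 10 from A
Take 21 from B
Take 43 from B
Take 46 from A
Take 63 from A

Merged: [10, 21, 43, 46, 63, 76]


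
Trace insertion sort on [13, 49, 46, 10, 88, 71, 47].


Initial: [13, 49, 46, 10, 88, 71, 47]
Insert 49: [13, 49, 46, 10, 88, 71, 47]
Insert 46: [13, 46, 49, 10, 88, 71, 47]
Insert 10: [10, 13, 46, 49, 88, 71, 47]
Insert 88: [10, 13, 46, 49, 88, 71, 47]
Insert 71: [10, 13, 46, 49, 71, 88, 47]
Insert 47: [10, 13, 46, 47, 49, 71, 88]

Sorted: [10, 13, 46, 47, 49, 71, 88]


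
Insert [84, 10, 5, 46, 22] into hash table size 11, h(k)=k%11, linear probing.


Insert 84: h=7 -> slot 7
Insert 10: h=10 -> slot 10
Insert 5: h=5 -> slot 5
Insert 46: h=2 -> slot 2
Insert 22: h=0 -> slot 0

Table: [22, None, 46, None, None, 5, None, 84, None, None, 10]


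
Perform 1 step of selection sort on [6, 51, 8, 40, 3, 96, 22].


Initial: [6, 51, 8, 40, 3, 96, 22]
Step 1: min=3 at 4
  Swap: [3, 51, 8, 40, 6, 96, 22]

After 1 step: [3, 51, 8, 40, 6, 96, 22]


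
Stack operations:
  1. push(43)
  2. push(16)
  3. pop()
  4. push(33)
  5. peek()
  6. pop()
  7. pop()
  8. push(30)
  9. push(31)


push(43) -> [43]
push(16) -> [43, 16]
pop()->16, [43]
push(33) -> [43, 33]
peek()->33
pop()->33, [43]
pop()->43, []
push(30) -> [30]
push(31) -> [30, 31]

Final stack: [30, 31]


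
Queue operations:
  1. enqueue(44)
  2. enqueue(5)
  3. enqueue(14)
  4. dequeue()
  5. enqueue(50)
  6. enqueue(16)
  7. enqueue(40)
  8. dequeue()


enqueue(44) -> [44]
enqueue(5) -> [44, 5]
enqueue(14) -> [44, 5, 14]
dequeue()->44, [5, 14]
enqueue(50) -> [5, 14, 50]
enqueue(16) -> [5, 14, 50, 16]
enqueue(40) -> [5, 14, 50, 16, 40]
dequeue()->5, [14, 50, 16, 40]

Final queue: [14, 50, 16, 40]


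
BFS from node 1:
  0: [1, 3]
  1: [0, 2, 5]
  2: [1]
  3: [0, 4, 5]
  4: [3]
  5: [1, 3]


Visit 1, enqueue [0, 2, 5]
Visit 0, enqueue [3]
Visit 2, enqueue []
Visit 5, enqueue []
Visit 3, enqueue [4]
Visit 4, enqueue []

BFS order: [1, 0, 2, 5, 3, 4]


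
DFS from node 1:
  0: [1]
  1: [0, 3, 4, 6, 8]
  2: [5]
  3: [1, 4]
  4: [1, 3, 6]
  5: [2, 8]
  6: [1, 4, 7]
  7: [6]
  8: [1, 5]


Visit 1, push [8, 6, 4, 3, 0]
Visit 0, push []
Visit 3, push [4]
Visit 4, push [6]
Visit 6, push [7]
Visit 7, push []
Visit 8, push [5]
Visit 5, push [2]
Visit 2, push []

DFS order: [1, 0, 3, 4, 6, 7, 8, 5, 2]


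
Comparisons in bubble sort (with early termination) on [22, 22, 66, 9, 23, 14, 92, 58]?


Algorithm: bubble sort (with early termination)
Input: [22, 22, 66, 9, 23, 14, 92, 58]
Sorted: [9, 14, 22, 22, 23, 58, 66, 92]

25


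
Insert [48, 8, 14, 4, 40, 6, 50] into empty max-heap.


Insert 48: [48]
Insert 8: [48, 8]
Insert 14: [48, 8, 14]
Insert 4: [48, 8, 14, 4]
Insert 40: [48, 40, 14, 4, 8]
Insert 6: [48, 40, 14, 4, 8, 6]
Insert 50: [50, 40, 48, 4, 8, 6, 14]

Final heap: [50, 40, 48, 4, 8, 6, 14]


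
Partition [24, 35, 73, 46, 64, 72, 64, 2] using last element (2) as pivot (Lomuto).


Pivot: 2
Place pivot at 0: [2, 35, 73, 46, 64, 72, 64, 24]

Partitioned: [2, 35, 73, 46, 64, 72, 64, 24]


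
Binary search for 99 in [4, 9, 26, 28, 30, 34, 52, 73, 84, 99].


Step 1: lo=0, hi=9, mid=4, val=30
Step 2: lo=5, hi=9, mid=7, val=73
Step 3: lo=8, hi=9, mid=8, val=84
Step 4: lo=9, hi=9, mid=9, val=99

Found at index 9


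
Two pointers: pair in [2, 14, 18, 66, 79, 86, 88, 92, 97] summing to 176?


lo=0(2)+hi=8(97)=99
lo=1(14)+hi=8(97)=111
lo=2(18)+hi=8(97)=115
lo=3(66)+hi=8(97)=163
lo=4(79)+hi=8(97)=176

Yes: 79+97=176


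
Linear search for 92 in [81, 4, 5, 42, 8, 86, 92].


i=0: 81!=92
i=1: 4!=92
i=2: 5!=92
i=3: 42!=92
i=4: 8!=92
i=5: 86!=92
i=6: 92==92 found!

Found at 6, 7 comps


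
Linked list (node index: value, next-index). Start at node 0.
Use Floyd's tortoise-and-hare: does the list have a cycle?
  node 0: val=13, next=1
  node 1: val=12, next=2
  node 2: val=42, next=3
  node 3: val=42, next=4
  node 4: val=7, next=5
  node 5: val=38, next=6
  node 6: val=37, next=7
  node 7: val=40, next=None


Floyd's tortoise (slow, +1) and hare (fast, +2):
  init: slow=0, fast=0
  step 1: slow=1, fast=2
  step 2: slow=2, fast=4
  step 3: slow=3, fast=6
  step 4: fast 6->7->None, no cycle

Cycle: no


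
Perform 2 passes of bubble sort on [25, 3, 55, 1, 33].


Initial: [25, 3, 55, 1, 33]
Pass 1: [3, 25, 1, 33, 55] (3 swaps)
Pass 2: [3, 1, 25, 33, 55] (1 swaps)

After 2 passes: [3, 1, 25, 33, 55]


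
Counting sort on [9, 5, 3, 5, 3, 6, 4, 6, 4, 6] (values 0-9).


Input: [9, 5, 3, 5, 3, 6, 4, 6, 4, 6]
Counts: [0, 0, 0, 2, 2, 2, 3, 0, 0, 1]

Sorted: [3, 3, 4, 4, 5, 5, 6, 6, 6, 9]


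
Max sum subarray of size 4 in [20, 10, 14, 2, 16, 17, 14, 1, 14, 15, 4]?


[0:4]: 46
[1:5]: 42
[2:6]: 49
[3:7]: 49
[4:8]: 48
[5:9]: 46
[6:10]: 44
[7:11]: 34

Max: 49 at [2:6]


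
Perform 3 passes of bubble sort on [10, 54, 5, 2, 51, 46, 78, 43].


Initial: [10, 54, 5, 2, 51, 46, 78, 43]
Pass 1: [10, 5, 2, 51, 46, 54, 43, 78] (5 swaps)
Pass 2: [5, 2, 10, 46, 51, 43, 54, 78] (4 swaps)
Pass 3: [2, 5, 10, 46, 43, 51, 54, 78] (2 swaps)

After 3 passes: [2, 5, 10, 46, 43, 51, 54, 78]


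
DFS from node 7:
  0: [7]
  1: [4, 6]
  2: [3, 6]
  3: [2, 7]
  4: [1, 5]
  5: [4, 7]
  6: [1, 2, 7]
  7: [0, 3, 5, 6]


Visit 7, push [6, 5, 3, 0]
Visit 0, push []
Visit 3, push [2]
Visit 2, push [6]
Visit 6, push [1]
Visit 1, push [4]
Visit 4, push [5]
Visit 5, push []

DFS order: [7, 0, 3, 2, 6, 1, 4, 5]


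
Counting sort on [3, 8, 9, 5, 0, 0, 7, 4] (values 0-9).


Input: [3, 8, 9, 5, 0, 0, 7, 4]
Counts: [2, 0, 0, 1, 1, 1, 0, 1, 1, 1]

Sorted: [0, 0, 3, 4, 5, 7, 8, 9]


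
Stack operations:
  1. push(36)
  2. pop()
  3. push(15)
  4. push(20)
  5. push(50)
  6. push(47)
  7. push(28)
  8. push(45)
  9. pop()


push(36) -> [36]
pop()->36, []
push(15) -> [15]
push(20) -> [15, 20]
push(50) -> [15, 20, 50]
push(47) -> [15, 20, 50, 47]
push(28) -> [15, 20, 50, 47, 28]
push(45) -> [15, 20, 50, 47, 28, 45]
pop()->45, [15, 20, 50, 47, 28]

Final stack: [15, 20, 50, 47, 28]


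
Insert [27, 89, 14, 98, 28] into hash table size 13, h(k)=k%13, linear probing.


Insert 27: h=1 -> slot 1
Insert 89: h=11 -> slot 11
Insert 14: h=1, 1 probes -> slot 2
Insert 98: h=7 -> slot 7
Insert 28: h=2, 1 probes -> slot 3

Table: [None, 27, 14, 28, None, None, None, 98, None, None, None, 89, None]


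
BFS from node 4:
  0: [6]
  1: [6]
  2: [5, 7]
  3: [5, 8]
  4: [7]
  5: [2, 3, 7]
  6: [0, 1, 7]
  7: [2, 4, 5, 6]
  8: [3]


Visit 4, enqueue [7]
Visit 7, enqueue [2, 5, 6]
Visit 2, enqueue []
Visit 5, enqueue [3]
Visit 6, enqueue [0, 1]
Visit 3, enqueue [8]
Visit 0, enqueue []
Visit 1, enqueue []
Visit 8, enqueue []

BFS order: [4, 7, 2, 5, 6, 3, 0, 1, 8]


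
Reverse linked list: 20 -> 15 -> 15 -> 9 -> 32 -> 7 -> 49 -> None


Step 1: curr=20, set curr.next=prev(None) | reversed so far: 20
Step 2: curr=15, set curr.next=prev(20) | reversed so far: 15 -> 20
Step 3: curr=15, set curr.next=prev(15) | reversed so far: 15 -> 15 -> 20
Step 4: curr=9, set curr.next=prev(15) | reversed so far: 9 -> 15 -> 15 -> 20
Step 5: curr=32, set curr.next=prev(9) | reversed so far: 32 -> 9 -> 15 -> 15 -> 20
Step 6: curr=7, set curr.next=prev(32) | reversed so far: 7 -> 32 -> 9 -> 15 -> 15 -> 20
Step 7: curr=49, set curr.next=prev(7) | reversed so far: 49 -> 7 -> 32 -> 9 -> 15 -> 15 -> 20

49 -> 7 -> 32 -> 9 -> 15 -> 15 -> 20 -> None


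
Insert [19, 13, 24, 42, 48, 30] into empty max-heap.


Insert 19: [19]
Insert 13: [19, 13]
Insert 24: [24, 13, 19]
Insert 42: [42, 24, 19, 13]
Insert 48: [48, 42, 19, 13, 24]
Insert 30: [48, 42, 30, 13, 24, 19]

Final heap: [48, 42, 30, 13, 24, 19]


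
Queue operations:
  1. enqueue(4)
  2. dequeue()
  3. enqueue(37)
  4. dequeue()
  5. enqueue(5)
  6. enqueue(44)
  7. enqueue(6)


enqueue(4) -> [4]
dequeue()->4, []
enqueue(37) -> [37]
dequeue()->37, []
enqueue(5) -> [5]
enqueue(44) -> [5, 44]
enqueue(6) -> [5, 44, 6]

Final queue: [5, 44, 6]


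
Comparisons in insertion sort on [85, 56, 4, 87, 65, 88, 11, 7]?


Algorithm: insertion sort
Input: [85, 56, 4, 87, 65, 88, 11, 7]
Sorted: [4, 7, 11, 56, 65, 85, 87, 88]

21


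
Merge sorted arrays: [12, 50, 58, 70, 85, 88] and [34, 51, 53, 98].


Take 12 from A
Take 34 from B
Take 50 from A
Take 51 from B
Take 53 from B
Take 58 from A
Take 70 from A
Take 85 from A
Take 88 from A

Merged: [12, 34, 50, 51, 53, 58, 70, 85, 88, 98]


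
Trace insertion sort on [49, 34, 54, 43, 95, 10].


Initial: [49, 34, 54, 43, 95, 10]
Insert 34: [34, 49, 54, 43, 95, 10]
Insert 54: [34, 49, 54, 43, 95, 10]
Insert 43: [34, 43, 49, 54, 95, 10]
Insert 95: [34, 43, 49, 54, 95, 10]
Insert 10: [10, 34, 43, 49, 54, 95]

Sorted: [10, 34, 43, 49, 54, 95]


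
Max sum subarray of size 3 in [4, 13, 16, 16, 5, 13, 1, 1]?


[0:3]: 33
[1:4]: 45
[2:5]: 37
[3:6]: 34
[4:7]: 19
[5:8]: 15

Max: 45 at [1:4]


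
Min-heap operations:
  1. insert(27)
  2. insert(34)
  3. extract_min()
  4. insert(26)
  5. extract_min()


insert(27) -> [27]
insert(34) -> [27, 34]
extract_min()->27, [34]
insert(26) -> [26, 34]
extract_min()->26, [34]

Final heap: [34]


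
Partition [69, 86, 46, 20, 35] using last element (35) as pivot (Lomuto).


Pivot: 35
  20 <= 35: swap -> [20, 86, 46, 69, 35]
Place pivot at 1: [20, 35, 46, 69, 86]

Partitioned: [20, 35, 46, 69, 86]


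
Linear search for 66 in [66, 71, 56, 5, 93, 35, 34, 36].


i=0: 66==66 found!

Found at 0, 1 comps


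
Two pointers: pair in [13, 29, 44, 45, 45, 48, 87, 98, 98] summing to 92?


lo=0(13)+hi=8(98)=111
lo=0(13)+hi=7(98)=111
lo=0(13)+hi=6(87)=100
lo=0(13)+hi=5(48)=61
lo=1(29)+hi=5(48)=77
lo=2(44)+hi=5(48)=92

Yes: 44+48=92


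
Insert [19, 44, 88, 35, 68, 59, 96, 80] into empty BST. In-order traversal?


Insert 19: root
Insert 44: R from 19
Insert 88: R from 19 -> R from 44
Insert 35: R from 19 -> L from 44
Insert 68: R from 19 -> R from 44 -> L from 88
Insert 59: R from 19 -> R from 44 -> L from 88 -> L from 68
Insert 96: R from 19 -> R from 44 -> R from 88
Insert 80: R from 19 -> R from 44 -> L from 88 -> R from 68

In-order: [19, 35, 44, 59, 68, 80, 88, 96]


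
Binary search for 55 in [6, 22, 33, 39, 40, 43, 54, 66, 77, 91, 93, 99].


Step 1: lo=0, hi=11, mid=5, val=43
Step 2: lo=6, hi=11, mid=8, val=77
Step 3: lo=6, hi=7, mid=6, val=54
Step 4: lo=7, hi=7, mid=7, val=66

Not found


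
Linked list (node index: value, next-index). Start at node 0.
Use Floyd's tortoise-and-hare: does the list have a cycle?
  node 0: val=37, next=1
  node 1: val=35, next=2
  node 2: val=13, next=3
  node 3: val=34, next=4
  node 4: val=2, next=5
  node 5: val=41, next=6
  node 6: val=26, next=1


Floyd's tortoise (slow, +1) and hare (fast, +2):
  init: slow=0, fast=0
  step 1: slow=1, fast=2
  step 2: slow=2, fast=4
  step 3: slow=3, fast=6
  step 4: slow=4, fast=2
  step 5: slow=5, fast=4
  step 6: slow=6, fast=6
  slow == fast at node 6: cycle detected

Cycle: yes


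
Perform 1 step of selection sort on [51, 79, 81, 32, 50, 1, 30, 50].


Initial: [51, 79, 81, 32, 50, 1, 30, 50]
Step 1: min=1 at 5
  Swap: [1, 79, 81, 32, 50, 51, 30, 50]

After 1 step: [1, 79, 81, 32, 50, 51, 30, 50]


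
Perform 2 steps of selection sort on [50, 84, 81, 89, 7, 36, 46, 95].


Initial: [50, 84, 81, 89, 7, 36, 46, 95]
Step 1: min=7 at 4
  Swap: [7, 84, 81, 89, 50, 36, 46, 95]
Step 2: min=36 at 5
  Swap: [7, 36, 81, 89, 50, 84, 46, 95]

After 2 steps: [7, 36, 81, 89, 50, 84, 46, 95]


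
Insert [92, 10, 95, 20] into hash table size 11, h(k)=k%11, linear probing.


Insert 92: h=4 -> slot 4
Insert 10: h=10 -> slot 10
Insert 95: h=7 -> slot 7
Insert 20: h=9 -> slot 9

Table: [None, None, None, None, 92, None, None, 95, None, 20, 10]


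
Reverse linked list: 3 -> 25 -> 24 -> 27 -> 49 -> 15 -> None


Step 1: curr=3, set curr.next=prev(None) | reversed so far: 3
Step 2: curr=25, set curr.next=prev(3) | reversed so far: 25 -> 3
Step 3: curr=24, set curr.next=prev(25) | reversed so far: 24 -> 25 -> 3
Step 4: curr=27, set curr.next=prev(24) | reversed so far: 27 -> 24 -> 25 -> 3
Step 5: curr=49, set curr.next=prev(27) | reversed so far: 49 -> 27 -> 24 -> 25 -> 3
Step 6: curr=15, set curr.next=prev(49) | reversed so far: 15 -> 49 -> 27 -> 24 -> 25 -> 3

15 -> 49 -> 27 -> 24 -> 25 -> 3 -> None


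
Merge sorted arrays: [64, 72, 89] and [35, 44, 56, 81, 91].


Take 35 from B
Take 44 from B
Take 56 from B
Take 64 from A
Take 72 from A
Take 81 from B
Take 89 from A

Merged: [35, 44, 56, 64, 72, 81, 89, 91]


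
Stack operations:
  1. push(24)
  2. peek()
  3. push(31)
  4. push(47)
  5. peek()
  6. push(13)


push(24) -> [24]
peek()->24
push(31) -> [24, 31]
push(47) -> [24, 31, 47]
peek()->47
push(13) -> [24, 31, 47, 13]

Final stack: [24, 31, 47, 13]


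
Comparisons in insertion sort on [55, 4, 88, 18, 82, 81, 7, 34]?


Algorithm: insertion sort
Input: [55, 4, 88, 18, 82, 81, 7, 34]
Sorted: [4, 7, 18, 34, 55, 81, 82, 88]

21


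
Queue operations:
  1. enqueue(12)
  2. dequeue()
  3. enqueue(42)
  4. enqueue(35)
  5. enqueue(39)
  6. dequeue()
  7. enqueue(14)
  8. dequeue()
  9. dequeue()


enqueue(12) -> [12]
dequeue()->12, []
enqueue(42) -> [42]
enqueue(35) -> [42, 35]
enqueue(39) -> [42, 35, 39]
dequeue()->42, [35, 39]
enqueue(14) -> [35, 39, 14]
dequeue()->35, [39, 14]
dequeue()->39, [14]

Final queue: [14]


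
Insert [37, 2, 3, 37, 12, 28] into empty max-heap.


Insert 37: [37]
Insert 2: [37, 2]
Insert 3: [37, 2, 3]
Insert 37: [37, 37, 3, 2]
Insert 12: [37, 37, 3, 2, 12]
Insert 28: [37, 37, 28, 2, 12, 3]

Final heap: [37, 37, 28, 2, 12, 3]


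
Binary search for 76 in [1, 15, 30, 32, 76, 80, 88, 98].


Step 1: lo=0, hi=7, mid=3, val=32
Step 2: lo=4, hi=7, mid=5, val=80
Step 3: lo=4, hi=4, mid=4, val=76

Found at index 4


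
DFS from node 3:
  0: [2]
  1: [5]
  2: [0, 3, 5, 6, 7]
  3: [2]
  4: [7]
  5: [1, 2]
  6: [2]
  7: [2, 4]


Visit 3, push [2]
Visit 2, push [7, 6, 5, 0]
Visit 0, push []
Visit 5, push [1]
Visit 1, push []
Visit 6, push []
Visit 7, push [4]
Visit 4, push []

DFS order: [3, 2, 0, 5, 1, 6, 7, 4]


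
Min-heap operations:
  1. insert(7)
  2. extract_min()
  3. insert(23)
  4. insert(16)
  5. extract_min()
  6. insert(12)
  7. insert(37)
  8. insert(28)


insert(7) -> [7]
extract_min()->7, []
insert(23) -> [23]
insert(16) -> [16, 23]
extract_min()->16, [23]
insert(12) -> [12, 23]
insert(37) -> [12, 23, 37]
insert(28) -> [12, 23, 37, 28]

Final heap: [12, 23, 37, 28]


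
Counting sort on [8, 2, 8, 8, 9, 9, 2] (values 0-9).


Input: [8, 2, 8, 8, 9, 9, 2]
Counts: [0, 0, 2, 0, 0, 0, 0, 0, 3, 2]

Sorted: [2, 2, 8, 8, 8, 9, 9]


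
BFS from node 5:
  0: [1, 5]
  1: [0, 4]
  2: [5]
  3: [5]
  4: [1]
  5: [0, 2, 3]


Visit 5, enqueue [0, 2, 3]
Visit 0, enqueue [1]
Visit 2, enqueue []
Visit 3, enqueue []
Visit 1, enqueue [4]
Visit 4, enqueue []

BFS order: [5, 0, 2, 3, 1, 4]


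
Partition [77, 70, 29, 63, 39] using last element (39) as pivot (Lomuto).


Pivot: 39
  29 <= 39: swap -> [29, 70, 77, 63, 39]
Place pivot at 1: [29, 39, 77, 63, 70]

Partitioned: [29, 39, 77, 63, 70]


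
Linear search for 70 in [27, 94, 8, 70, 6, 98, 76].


i=0: 27!=70
i=1: 94!=70
i=2: 8!=70
i=3: 70==70 found!

Found at 3, 4 comps


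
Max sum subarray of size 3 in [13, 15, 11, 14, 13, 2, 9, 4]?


[0:3]: 39
[1:4]: 40
[2:5]: 38
[3:6]: 29
[4:7]: 24
[5:8]: 15

Max: 40 at [1:4]


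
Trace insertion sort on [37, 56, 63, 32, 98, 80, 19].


Initial: [37, 56, 63, 32, 98, 80, 19]
Insert 56: [37, 56, 63, 32, 98, 80, 19]
Insert 63: [37, 56, 63, 32, 98, 80, 19]
Insert 32: [32, 37, 56, 63, 98, 80, 19]
Insert 98: [32, 37, 56, 63, 98, 80, 19]
Insert 80: [32, 37, 56, 63, 80, 98, 19]
Insert 19: [19, 32, 37, 56, 63, 80, 98]

Sorted: [19, 32, 37, 56, 63, 80, 98]


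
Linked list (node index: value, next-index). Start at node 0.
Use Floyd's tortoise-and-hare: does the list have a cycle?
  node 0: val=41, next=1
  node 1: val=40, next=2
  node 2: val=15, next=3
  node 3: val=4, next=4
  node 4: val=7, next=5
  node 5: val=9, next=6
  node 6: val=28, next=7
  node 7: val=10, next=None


Floyd's tortoise (slow, +1) and hare (fast, +2):
  init: slow=0, fast=0
  step 1: slow=1, fast=2
  step 2: slow=2, fast=4
  step 3: slow=3, fast=6
  step 4: fast 6->7->None, no cycle

Cycle: no


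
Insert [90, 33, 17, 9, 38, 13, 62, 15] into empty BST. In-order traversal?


Insert 90: root
Insert 33: L from 90
Insert 17: L from 90 -> L from 33
Insert 9: L from 90 -> L from 33 -> L from 17
Insert 38: L from 90 -> R from 33
Insert 13: L from 90 -> L from 33 -> L from 17 -> R from 9
Insert 62: L from 90 -> R from 33 -> R from 38
Insert 15: L from 90 -> L from 33 -> L from 17 -> R from 9 -> R from 13

In-order: [9, 13, 15, 17, 33, 38, 62, 90]


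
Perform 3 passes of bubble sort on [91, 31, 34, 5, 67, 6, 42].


Initial: [91, 31, 34, 5, 67, 6, 42]
Pass 1: [31, 34, 5, 67, 6, 42, 91] (6 swaps)
Pass 2: [31, 5, 34, 6, 42, 67, 91] (3 swaps)
Pass 3: [5, 31, 6, 34, 42, 67, 91] (2 swaps)

After 3 passes: [5, 31, 6, 34, 42, 67, 91]


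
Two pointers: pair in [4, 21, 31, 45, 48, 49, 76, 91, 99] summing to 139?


lo=0(4)+hi=8(99)=103
lo=1(21)+hi=8(99)=120
lo=2(31)+hi=8(99)=130
lo=3(45)+hi=8(99)=144
lo=3(45)+hi=7(91)=136
lo=4(48)+hi=7(91)=139

Yes: 48+91=139


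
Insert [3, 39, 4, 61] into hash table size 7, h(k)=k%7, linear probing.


Insert 3: h=3 -> slot 3
Insert 39: h=4 -> slot 4
Insert 4: h=4, 1 probes -> slot 5
Insert 61: h=5, 1 probes -> slot 6

Table: [None, None, None, 3, 39, 4, 61]


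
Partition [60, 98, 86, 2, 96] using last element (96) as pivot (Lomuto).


Pivot: 96
  60 <= 96: advance i (no swap)
  86 <= 96: swap -> [60, 86, 98, 2, 96]
  2 <= 96: swap -> [60, 86, 2, 98, 96]
Place pivot at 3: [60, 86, 2, 96, 98]

Partitioned: [60, 86, 2, 96, 98]


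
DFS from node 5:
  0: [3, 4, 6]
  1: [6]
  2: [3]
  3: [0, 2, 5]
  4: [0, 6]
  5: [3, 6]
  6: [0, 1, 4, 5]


Visit 5, push [6, 3]
Visit 3, push [2, 0]
Visit 0, push [6, 4]
Visit 4, push [6]
Visit 6, push [1]
Visit 1, push []
Visit 2, push []

DFS order: [5, 3, 0, 4, 6, 1, 2]


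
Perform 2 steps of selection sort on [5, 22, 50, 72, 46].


Initial: [5, 22, 50, 72, 46]
Step 1: min=5 at 0
  Swap: [5, 22, 50, 72, 46]
Step 2: min=22 at 1
  Swap: [5, 22, 50, 72, 46]

After 2 steps: [5, 22, 50, 72, 46]


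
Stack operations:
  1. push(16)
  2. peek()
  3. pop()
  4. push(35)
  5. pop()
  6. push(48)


push(16) -> [16]
peek()->16
pop()->16, []
push(35) -> [35]
pop()->35, []
push(48) -> [48]

Final stack: [48]


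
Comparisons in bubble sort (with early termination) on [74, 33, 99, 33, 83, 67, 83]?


Algorithm: bubble sort (with early termination)
Input: [74, 33, 99, 33, 83, 67, 83]
Sorted: [33, 33, 67, 74, 83, 83, 99]

18


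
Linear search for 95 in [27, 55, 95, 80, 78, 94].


i=0: 27!=95
i=1: 55!=95
i=2: 95==95 found!

Found at 2, 3 comps


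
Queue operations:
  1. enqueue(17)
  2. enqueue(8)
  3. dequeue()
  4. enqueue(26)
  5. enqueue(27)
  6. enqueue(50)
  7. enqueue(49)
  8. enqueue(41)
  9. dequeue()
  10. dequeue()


enqueue(17) -> [17]
enqueue(8) -> [17, 8]
dequeue()->17, [8]
enqueue(26) -> [8, 26]
enqueue(27) -> [8, 26, 27]
enqueue(50) -> [8, 26, 27, 50]
enqueue(49) -> [8, 26, 27, 50, 49]
enqueue(41) -> [8, 26, 27, 50, 49, 41]
dequeue()->8, [26, 27, 50, 49, 41]
dequeue()->26, [27, 50, 49, 41]

Final queue: [27, 50, 49, 41]


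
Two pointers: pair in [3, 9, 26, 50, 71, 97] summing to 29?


lo=0(3)+hi=5(97)=100
lo=0(3)+hi=4(71)=74
lo=0(3)+hi=3(50)=53
lo=0(3)+hi=2(26)=29

Yes: 3+26=29


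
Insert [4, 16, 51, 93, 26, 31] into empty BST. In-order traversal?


Insert 4: root
Insert 16: R from 4
Insert 51: R from 4 -> R from 16
Insert 93: R from 4 -> R from 16 -> R from 51
Insert 26: R from 4 -> R from 16 -> L from 51
Insert 31: R from 4 -> R from 16 -> L from 51 -> R from 26

In-order: [4, 16, 26, 31, 51, 93]


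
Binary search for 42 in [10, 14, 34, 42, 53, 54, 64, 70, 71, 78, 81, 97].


Step 1: lo=0, hi=11, mid=5, val=54
Step 2: lo=0, hi=4, mid=2, val=34
Step 3: lo=3, hi=4, mid=3, val=42

Found at index 3


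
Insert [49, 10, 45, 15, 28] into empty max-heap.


Insert 49: [49]
Insert 10: [49, 10]
Insert 45: [49, 10, 45]
Insert 15: [49, 15, 45, 10]
Insert 28: [49, 28, 45, 10, 15]

Final heap: [49, 28, 45, 10, 15]


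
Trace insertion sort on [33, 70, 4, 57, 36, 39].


Initial: [33, 70, 4, 57, 36, 39]
Insert 70: [33, 70, 4, 57, 36, 39]
Insert 4: [4, 33, 70, 57, 36, 39]
Insert 57: [4, 33, 57, 70, 36, 39]
Insert 36: [4, 33, 36, 57, 70, 39]
Insert 39: [4, 33, 36, 39, 57, 70]

Sorted: [4, 33, 36, 39, 57, 70]


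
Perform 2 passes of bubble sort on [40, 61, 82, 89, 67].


Initial: [40, 61, 82, 89, 67]
Pass 1: [40, 61, 82, 67, 89] (1 swaps)
Pass 2: [40, 61, 67, 82, 89] (1 swaps)

After 2 passes: [40, 61, 67, 82, 89]


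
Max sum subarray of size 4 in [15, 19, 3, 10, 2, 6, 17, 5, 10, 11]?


[0:4]: 47
[1:5]: 34
[2:6]: 21
[3:7]: 35
[4:8]: 30
[5:9]: 38
[6:10]: 43

Max: 47 at [0:4]


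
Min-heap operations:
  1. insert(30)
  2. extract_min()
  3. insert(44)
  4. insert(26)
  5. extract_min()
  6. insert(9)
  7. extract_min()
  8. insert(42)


insert(30) -> [30]
extract_min()->30, []
insert(44) -> [44]
insert(26) -> [26, 44]
extract_min()->26, [44]
insert(9) -> [9, 44]
extract_min()->9, [44]
insert(42) -> [42, 44]

Final heap: [42, 44]


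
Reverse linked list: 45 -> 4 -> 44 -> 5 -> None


Step 1: curr=45, set curr.next=prev(None) | reversed so far: 45
Step 2: curr=4, set curr.next=prev(45) | reversed so far: 4 -> 45
Step 3: curr=44, set curr.next=prev(4) | reversed so far: 44 -> 4 -> 45
Step 4: curr=5, set curr.next=prev(44) | reversed so far: 5 -> 44 -> 4 -> 45

5 -> 44 -> 4 -> 45 -> None


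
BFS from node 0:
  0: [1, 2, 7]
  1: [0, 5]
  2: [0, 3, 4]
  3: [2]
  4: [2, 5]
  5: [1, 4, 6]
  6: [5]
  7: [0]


Visit 0, enqueue [1, 2, 7]
Visit 1, enqueue [5]
Visit 2, enqueue [3, 4]
Visit 7, enqueue []
Visit 5, enqueue [6]
Visit 3, enqueue []
Visit 4, enqueue []
Visit 6, enqueue []

BFS order: [0, 1, 2, 7, 5, 3, 4, 6]


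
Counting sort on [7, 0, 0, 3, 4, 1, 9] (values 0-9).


Input: [7, 0, 0, 3, 4, 1, 9]
Counts: [2, 1, 0, 1, 1, 0, 0, 1, 0, 1]

Sorted: [0, 0, 1, 3, 4, 7, 9]


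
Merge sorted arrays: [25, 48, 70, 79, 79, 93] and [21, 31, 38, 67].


Take 21 from B
Take 25 from A
Take 31 from B
Take 38 from B
Take 48 from A
Take 67 from B

Merged: [21, 25, 31, 38, 48, 67, 70, 79, 79, 93]


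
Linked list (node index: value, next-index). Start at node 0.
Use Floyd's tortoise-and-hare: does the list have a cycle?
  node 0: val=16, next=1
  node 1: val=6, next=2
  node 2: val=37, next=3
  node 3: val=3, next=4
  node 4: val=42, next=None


Floyd's tortoise (slow, +1) and hare (fast, +2):
  init: slow=0, fast=0
  step 1: slow=1, fast=2
  step 2: slow=2, fast=4
  step 3: fast -> None, no cycle

Cycle: no


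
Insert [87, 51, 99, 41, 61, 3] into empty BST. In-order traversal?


Insert 87: root
Insert 51: L from 87
Insert 99: R from 87
Insert 41: L from 87 -> L from 51
Insert 61: L from 87 -> R from 51
Insert 3: L from 87 -> L from 51 -> L from 41

In-order: [3, 41, 51, 61, 87, 99]


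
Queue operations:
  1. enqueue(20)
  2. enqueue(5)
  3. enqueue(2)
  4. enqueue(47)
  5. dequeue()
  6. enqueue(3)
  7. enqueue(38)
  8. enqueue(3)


enqueue(20) -> [20]
enqueue(5) -> [20, 5]
enqueue(2) -> [20, 5, 2]
enqueue(47) -> [20, 5, 2, 47]
dequeue()->20, [5, 2, 47]
enqueue(3) -> [5, 2, 47, 3]
enqueue(38) -> [5, 2, 47, 3, 38]
enqueue(3) -> [5, 2, 47, 3, 38, 3]

Final queue: [5, 2, 47, 3, 38, 3]


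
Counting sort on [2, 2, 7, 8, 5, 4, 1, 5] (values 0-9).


Input: [2, 2, 7, 8, 5, 4, 1, 5]
Counts: [0, 1, 2, 0, 1, 2, 0, 1, 1, 0]

Sorted: [1, 2, 2, 4, 5, 5, 7, 8]


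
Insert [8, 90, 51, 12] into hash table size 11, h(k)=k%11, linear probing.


Insert 8: h=8 -> slot 8
Insert 90: h=2 -> slot 2
Insert 51: h=7 -> slot 7
Insert 12: h=1 -> slot 1

Table: [None, 12, 90, None, None, None, None, 51, 8, None, None]


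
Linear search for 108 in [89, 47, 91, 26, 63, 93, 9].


i=0: 89!=108
i=1: 47!=108
i=2: 91!=108
i=3: 26!=108
i=4: 63!=108
i=5: 93!=108
i=6: 9!=108

Not found, 7 comps


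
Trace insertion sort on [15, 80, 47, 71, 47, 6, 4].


Initial: [15, 80, 47, 71, 47, 6, 4]
Insert 80: [15, 80, 47, 71, 47, 6, 4]
Insert 47: [15, 47, 80, 71, 47, 6, 4]
Insert 71: [15, 47, 71, 80, 47, 6, 4]
Insert 47: [15, 47, 47, 71, 80, 6, 4]
Insert 6: [6, 15, 47, 47, 71, 80, 4]
Insert 4: [4, 6, 15, 47, 47, 71, 80]

Sorted: [4, 6, 15, 47, 47, 71, 80]


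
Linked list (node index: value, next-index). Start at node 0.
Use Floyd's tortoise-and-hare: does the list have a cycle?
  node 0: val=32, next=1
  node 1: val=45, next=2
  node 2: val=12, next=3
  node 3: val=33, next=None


Floyd's tortoise (slow, +1) and hare (fast, +2):
  init: slow=0, fast=0
  step 1: slow=1, fast=2
  step 2: fast 2->3->None, no cycle

Cycle: no


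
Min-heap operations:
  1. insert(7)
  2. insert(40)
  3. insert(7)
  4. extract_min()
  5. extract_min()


insert(7) -> [7]
insert(40) -> [7, 40]
insert(7) -> [7, 40, 7]
extract_min()->7, [7, 40]
extract_min()->7, [40]

Final heap: [40]


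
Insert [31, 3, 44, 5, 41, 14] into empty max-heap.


Insert 31: [31]
Insert 3: [31, 3]
Insert 44: [44, 3, 31]
Insert 5: [44, 5, 31, 3]
Insert 41: [44, 41, 31, 3, 5]
Insert 14: [44, 41, 31, 3, 5, 14]

Final heap: [44, 41, 31, 3, 5, 14]


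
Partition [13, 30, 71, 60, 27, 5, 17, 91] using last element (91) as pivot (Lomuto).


Pivot: 91
  13 <= 91: advance i (no swap)
  30 <= 91: advance i (no swap)
  71 <= 91: advance i (no swap)
  60 <= 91: advance i (no swap)
  27 <= 91: advance i (no swap)
  5 <= 91: advance i (no swap)
  17 <= 91: advance i (no swap)
Place pivot at 7: [13, 30, 71, 60, 27, 5, 17, 91]

Partitioned: [13, 30, 71, 60, 27, 5, 17, 91]


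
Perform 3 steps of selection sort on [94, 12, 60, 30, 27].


Initial: [94, 12, 60, 30, 27]
Step 1: min=12 at 1
  Swap: [12, 94, 60, 30, 27]
Step 2: min=27 at 4
  Swap: [12, 27, 60, 30, 94]
Step 3: min=30 at 3
  Swap: [12, 27, 30, 60, 94]

After 3 steps: [12, 27, 30, 60, 94]


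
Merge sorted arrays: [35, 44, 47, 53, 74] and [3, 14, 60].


Take 3 from B
Take 14 from B
Take 35 from A
Take 44 from A
Take 47 from A
Take 53 from A
Take 60 from B

Merged: [3, 14, 35, 44, 47, 53, 60, 74]


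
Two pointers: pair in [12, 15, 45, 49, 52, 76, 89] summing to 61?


lo=0(12)+hi=6(89)=101
lo=0(12)+hi=5(76)=88
lo=0(12)+hi=4(52)=64
lo=0(12)+hi=3(49)=61

Yes: 12+49=61


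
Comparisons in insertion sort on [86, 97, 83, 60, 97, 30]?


Algorithm: insertion sort
Input: [86, 97, 83, 60, 97, 30]
Sorted: [30, 60, 83, 86, 97, 97]

12


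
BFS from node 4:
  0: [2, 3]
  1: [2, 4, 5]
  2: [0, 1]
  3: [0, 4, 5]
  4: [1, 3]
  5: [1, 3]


Visit 4, enqueue [1, 3]
Visit 1, enqueue [2, 5]
Visit 3, enqueue [0]
Visit 2, enqueue []
Visit 5, enqueue []
Visit 0, enqueue []

BFS order: [4, 1, 3, 2, 5, 0]


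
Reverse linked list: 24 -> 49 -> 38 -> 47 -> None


Step 1: curr=24, set curr.next=prev(None) | reversed so far: 24
Step 2: curr=49, set curr.next=prev(24) | reversed so far: 49 -> 24
Step 3: curr=38, set curr.next=prev(49) | reversed so far: 38 -> 49 -> 24
Step 4: curr=47, set curr.next=prev(38) | reversed so far: 47 -> 38 -> 49 -> 24

47 -> 38 -> 49 -> 24 -> None


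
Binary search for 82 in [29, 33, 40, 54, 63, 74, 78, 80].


Step 1: lo=0, hi=7, mid=3, val=54
Step 2: lo=4, hi=7, mid=5, val=74
Step 3: lo=6, hi=7, mid=6, val=78
Step 4: lo=7, hi=7, mid=7, val=80

Not found


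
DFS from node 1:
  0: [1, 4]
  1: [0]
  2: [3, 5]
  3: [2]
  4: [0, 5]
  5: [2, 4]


Visit 1, push [0]
Visit 0, push [4]
Visit 4, push [5]
Visit 5, push [2]
Visit 2, push [3]
Visit 3, push []

DFS order: [1, 0, 4, 5, 2, 3]


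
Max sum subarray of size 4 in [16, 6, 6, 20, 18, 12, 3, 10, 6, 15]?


[0:4]: 48
[1:5]: 50
[2:6]: 56
[3:7]: 53
[4:8]: 43
[5:9]: 31
[6:10]: 34

Max: 56 at [2:6]


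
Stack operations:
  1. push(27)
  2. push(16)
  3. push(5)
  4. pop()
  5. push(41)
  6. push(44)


push(27) -> [27]
push(16) -> [27, 16]
push(5) -> [27, 16, 5]
pop()->5, [27, 16]
push(41) -> [27, 16, 41]
push(44) -> [27, 16, 41, 44]

Final stack: [27, 16, 41, 44]


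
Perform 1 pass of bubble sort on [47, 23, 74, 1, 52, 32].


Initial: [47, 23, 74, 1, 52, 32]
Pass 1: [23, 47, 1, 52, 32, 74] (4 swaps)

After 1 pass: [23, 47, 1, 52, 32, 74]


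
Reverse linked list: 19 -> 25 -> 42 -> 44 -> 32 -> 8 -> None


Step 1: curr=19, set curr.next=prev(None) | reversed so far: 19
Step 2: curr=25, set curr.next=prev(19) | reversed so far: 25 -> 19
Step 3: curr=42, set curr.next=prev(25) | reversed so far: 42 -> 25 -> 19
Step 4: curr=44, set curr.next=prev(42) | reversed so far: 44 -> 42 -> 25 -> 19
Step 5: curr=32, set curr.next=prev(44) | reversed so far: 32 -> 44 -> 42 -> 25 -> 19
Step 6: curr=8, set curr.next=prev(32) | reversed so far: 8 -> 32 -> 44 -> 42 -> 25 -> 19

8 -> 32 -> 44 -> 42 -> 25 -> 19 -> None


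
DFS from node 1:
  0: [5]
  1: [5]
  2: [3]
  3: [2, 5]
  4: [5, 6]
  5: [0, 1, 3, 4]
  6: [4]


Visit 1, push [5]
Visit 5, push [4, 3, 0]
Visit 0, push []
Visit 3, push [2]
Visit 2, push []
Visit 4, push [6]
Visit 6, push []

DFS order: [1, 5, 0, 3, 2, 4, 6]


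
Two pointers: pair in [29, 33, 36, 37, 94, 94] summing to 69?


lo=0(29)+hi=5(94)=123
lo=0(29)+hi=4(94)=123
lo=0(29)+hi=3(37)=66
lo=1(33)+hi=3(37)=70
lo=1(33)+hi=2(36)=69

Yes: 33+36=69


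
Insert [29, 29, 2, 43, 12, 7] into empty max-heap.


Insert 29: [29]
Insert 29: [29, 29]
Insert 2: [29, 29, 2]
Insert 43: [43, 29, 2, 29]
Insert 12: [43, 29, 2, 29, 12]
Insert 7: [43, 29, 7, 29, 12, 2]

Final heap: [43, 29, 7, 29, 12, 2]


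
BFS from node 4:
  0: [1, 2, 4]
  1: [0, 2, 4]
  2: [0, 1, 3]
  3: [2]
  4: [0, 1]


Visit 4, enqueue [0, 1]
Visit 0, enqueue [2]
Visit 1, enqueue []
Visit 2, enqueue [3]
Visit 3, enqueue []

BFS order: [4, 0, 1, 2, 3]


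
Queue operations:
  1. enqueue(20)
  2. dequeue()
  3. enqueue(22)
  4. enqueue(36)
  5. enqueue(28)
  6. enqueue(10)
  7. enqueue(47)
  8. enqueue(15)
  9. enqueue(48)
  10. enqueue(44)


enqueue(20) -> [20]
dequeue()->20, []
enqueue(22) -> [22]
enqueue(36) -> [22, 36]
enqueue(28) -> [22, 36, 28]
enqueue(10) -> [22, 36, 28, 10]
enqueue(47) -> [22, 36, 28, 10, 47]
enqueue(15) -> [22, 36, 28, 10, 47, 15]
enqueue(48) -> [22, 36, 28, 10, 47, 15, 48]
enqueue(44) -> [22, 36, 28, 10, 47, 15, 48, 44]

Final queue: [22, 36, 28, 10, 47, 15, 48, 44]


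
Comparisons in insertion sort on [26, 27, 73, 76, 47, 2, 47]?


Algorithm: insertion sort
Input: [26, 27, 73, 76, 47, 2, 47]
Sorted: [2, 26, 27, 47, 47, 73, 76]

14


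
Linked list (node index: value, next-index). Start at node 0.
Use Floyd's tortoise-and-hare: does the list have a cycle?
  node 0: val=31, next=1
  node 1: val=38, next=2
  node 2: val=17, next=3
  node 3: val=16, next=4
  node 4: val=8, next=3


Floyd's tortoise (slow, +1) and hare (fast, +2):
  init: slow=0, fast=0
  step 1: slow=1, fast=2
  step 2: slow=2, fast=4
  step 3: slow=3, fast=4
  step 4: slow=4, fast=4
  slow == fast at node 4: cycle detected

Cycle: yes


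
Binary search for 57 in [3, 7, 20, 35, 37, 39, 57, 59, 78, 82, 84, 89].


Step 1: lo=0, hi=11, mid=5, val=39
Step 2: lo=6, hi=11, mid=8, val=78
Step 3: lo=6, hi=7, mid=6, val=57

Found at index 6


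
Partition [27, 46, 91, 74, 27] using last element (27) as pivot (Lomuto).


Pivot: 27
  27 <= 27: advance i (no swap)
Place pivot at 1: [27, 27, 91, 74, 46]

Partitioned: [27, 27, 91, 74, 46]


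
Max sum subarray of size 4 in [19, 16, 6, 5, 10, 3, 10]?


[0:4]: 46
[1:5]: 37
[2:6]: 24
[3:7]: 28

Max: 46 at [0:4]


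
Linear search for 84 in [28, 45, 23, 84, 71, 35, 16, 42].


i=0: 28!=84
i=1: 45!=84
i=2: 23!=84
i=3: 84==84 found!

Found at 3, 4 comps


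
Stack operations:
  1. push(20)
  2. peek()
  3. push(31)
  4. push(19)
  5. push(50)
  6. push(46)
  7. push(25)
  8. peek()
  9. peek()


push(20) -> [20]
peek()->20
push(31) -> [20, 31]
push(19) -> [20, 31, 19]
push(50) -> [20, 31, 19, 50]
push(46) -> [20, 31, 19, 50, 46]
push(25) -> [20, 31, 19, 50, 46, 25]
peek()->25
peek()->25

Final stack: [20, 31, 19, 50, 46, 25]


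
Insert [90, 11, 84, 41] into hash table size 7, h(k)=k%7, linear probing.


Insert 90: h=6 -> slot 6
Insert 11: h=4 -> slot 4
Insert 84: h=0 -> slot 0
Insert 41: h=6, 2 probes -> slot 1

Table: [84, 41, None, None, 11, None, 90]


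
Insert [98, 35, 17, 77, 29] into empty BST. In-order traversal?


Insert 98: root
Insert 35: L from 98
Insert 17: L from 98 -> L from 35
Insert 77: L from 98 -> R from 35
Insert 29: L from 98 -> L from 35 -> R from 17

In-order: [17, 29, 35, 77, 98]


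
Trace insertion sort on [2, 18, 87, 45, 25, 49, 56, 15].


Initial: [2, 18, 87, 45, 25, 49, 56, 15]
Insert 18: [2, 18, 87, 45, 25, 49, 56, 15]
Insert 87: [2, 18, 87, 45, 25, 49, 56, 15]
Insert 45: [2, 18, 45, 87, 25, 49, 56, 15]
Insert 25: [2, 18, 25, 45, 87, 49, 56, 15]
Insert 49: [2, 18, 25, 45, 49, 87, 56, 15]
Insert 56: [2, 18, 25, 45, 49, 56, 87, 15]
Insert 15: [2, 15, 18, 25, 45, 49, 56, 87]

Sorted: [2, 15, 18, 25, 45, 49, 56, 87]


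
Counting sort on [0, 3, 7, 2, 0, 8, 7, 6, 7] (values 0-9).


Input: [0, 3, 7, 2, 0, 8, 7, 6, 7]
Counts: [2, 0, 1, 1, 0, 0, 1, 3, 1, 0]

Sorted: [0, 0, 2, 3, 6, 7, 7, 7, 8]


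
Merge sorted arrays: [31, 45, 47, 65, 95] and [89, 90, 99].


Take 31 from A
Take 45 from A
Take 47 from A
Take 65 from A
Take 89 from B
Take 90 from B
Take 95 from A

Merged: [31, 45, 47, 65, 89, 90, 95, 99]


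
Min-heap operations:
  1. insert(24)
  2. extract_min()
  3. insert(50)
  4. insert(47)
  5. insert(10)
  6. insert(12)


insert(24) -> [24]
extract_min()->24, []
insert(50) -> [50]
insert(47) -> [47, 50]
insert(10) -> [10, 50, 47]
insert(12) -> [10, 12, 47, 50]

Final heap: [10, 12, 47, 50]


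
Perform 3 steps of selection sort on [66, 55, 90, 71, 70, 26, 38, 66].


Initial: [66, 55, 90, 71, 70, 26, 38, 66]
Step 1: min=26 at 5
  Swap: [26, 55, 90, 71, 70, 66, 38, 66]
Step 2: min=38 at 6
  Swap: [26, 38, 90, 71, 70, 66, 55, 66]
Step 3: min=55 at 6
  Swap: [26, 38, 55, 71, 70, 66, 90, 66]

After 3 steps: [26, 38, 55, 71, 70, 66, 90, 66]


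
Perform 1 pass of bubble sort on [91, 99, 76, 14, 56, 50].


Initial: [91, 99, 76, 14, 56, 50]
Pass 1: [91, 76, 14, 56, 50, 99] (4 swaps)

After 1 pass: [91, 76, 14, 56, 50, 99]


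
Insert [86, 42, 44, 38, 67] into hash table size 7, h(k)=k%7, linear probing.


Insert 86: h=2 -> slot 2
Insert 42: h=0 -> slot 0
Insert 44: h=2, 1 probes -> slot 3
Insert 38: h=3, 1 probes -> slot 4
Insert 67: h=4, 1 probes -> slot 5

Table: [42, None, 86, 44, 38, 67, None]


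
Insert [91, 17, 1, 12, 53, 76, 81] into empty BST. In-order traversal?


Insert 91: root
Insert 17: L from 91
Insert 1: L from 91 -> L from 17
Insert 12: L from 91 -> L from 17 -> R from 1
Insert 53: L from 91 -> R from 17
Insert 76: L from 91 -> R from 17 -> R from 53
Insert 81: L from 91 -> R from 17 -> R from 53 -> R from 76

In-order: [1, 12, 17, 53, 76, 81, 91]


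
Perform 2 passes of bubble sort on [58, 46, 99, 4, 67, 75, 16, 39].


Initial: [58, 46, 99, 4, 67, 75, 16, 39]
Pass 1: [46, 58, 4, 67, 75, 16, 39, 99] (6 swaps)
Pass 2: [46, 4, 58, 67, 16, 39, 75, 99] (3 swaps)

After 2 passes: [46, 4, 58, 67, 16, 39, 75, 99]


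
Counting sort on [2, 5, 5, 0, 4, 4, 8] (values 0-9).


Input: [2, 5, 5, 0, 4, 4, 8]
Counts: [1, 0, 1, 0, 2, 2, 0, 0, 1, 0]

Sorted: [0, 2, 4, 4, 5, 5, 8]


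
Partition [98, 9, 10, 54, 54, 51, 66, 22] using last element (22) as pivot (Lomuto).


Pivot: 22
  9 <= 22: swap -> [9, 98, 10, 54, 54, 51, 66, 22]
  10 <= 22: swap -> [9, 10, 98, 54, 54, 51, 66, 22]
Place pivot at 2: [9, 10, 22, 54, 54, 51, 66, 98]

Partitioned: [9, 10, 22, 54, 54, 51, 66, 98]


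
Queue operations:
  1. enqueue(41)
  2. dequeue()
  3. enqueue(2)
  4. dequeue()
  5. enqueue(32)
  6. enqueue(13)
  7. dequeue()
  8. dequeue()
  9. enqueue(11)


enqueue(41) -> [41]
dequeue()->41, []
enqueue(2) -> [2]
dequeue()->2, []
enqueue(32) -> [32]
enqueue(13) -> [32, 13]
dequeue()->32, [13]
dequeue()->13, []
enqueue(11) -> [11]

Final queue: [11]


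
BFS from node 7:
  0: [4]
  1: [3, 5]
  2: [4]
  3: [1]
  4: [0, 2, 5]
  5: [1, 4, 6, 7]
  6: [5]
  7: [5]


Visit 7, enqueue [5]
Visit 5, enqueue [1, 4, 6]
Visit 1, enqueue [3]
Visit 4, enqueue [0, 2]
Visit 6, enqueue []
Visit 3, enqueue []
Visit 0, enqueue []
Visit 2, enqueue []

BFS order: [7, 5, 1, 4, 6, 3, 0, 2]


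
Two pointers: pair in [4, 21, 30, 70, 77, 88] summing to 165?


lo=0(4)+hi=5(88)=92
lo=1(21)+hi=5(88)=109
lo=2(30)+hi=5(88)=118
lo=3(70)+hi=5(88)=158
lo=4(77)+hi=5(88)=165

Yes: 77+88=165


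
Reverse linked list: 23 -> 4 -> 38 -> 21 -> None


Step 1: curr=23, set curr.next=prev(None) | reversed so far: 23
Step 2: curr=4, set curr.next=prev(23) | reversed so far: 4 -> 23
Step 3: curr=38, set curr.next=prev(4) | reversed so far: 38 -> 4 -> 23
Step 4: curr=21, set curr.next=prev(38) | reversed so far: 21 -> 38 -> 4 -> 23

21 -> 38 -> 4 -> 23 -> None
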